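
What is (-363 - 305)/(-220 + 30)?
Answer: 334/95 ≈ 3.5158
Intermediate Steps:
(-363 - 305)/(-220 + 30) = -668/(-190) = -668*(-1/190) = 334/95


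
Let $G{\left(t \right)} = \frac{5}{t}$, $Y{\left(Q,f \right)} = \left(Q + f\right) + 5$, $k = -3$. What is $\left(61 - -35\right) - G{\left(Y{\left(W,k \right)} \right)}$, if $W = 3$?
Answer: $95$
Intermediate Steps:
$Y{\left(Q,f \right)} = 5 + Q + f$
$\left(61 - -35\right) - G{\left(Y{\left(W,k \right)} \right)} = \left(61 - -35\right) - \frac{5}{5 + 3 - 3} = \left(61 + 35\right) - \frac{5}{5} = 96 - 5 \cdot \frac{1}{5} = 96 - 1 = 95$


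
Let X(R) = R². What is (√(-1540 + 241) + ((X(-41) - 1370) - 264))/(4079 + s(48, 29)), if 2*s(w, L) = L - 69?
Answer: 47/4059 + I*√1299/4059 ≈ 0.011579 + 0.0088794*I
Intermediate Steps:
s(w, L) = -69/2 + L/2 (s(w, L) = (L - 69)/2 = (-69 + L)/2 = -69/2 + L/2)
(√(-1540 + 241) + ((X(-41) - 1370) - 264))/(4079 + s(48, 29)) = (√(-1540 + 241) + (((-41)² - 1370) - 264))/(4079 + (-69/2 + (½)*29)) = (√(-1299) + ((1681 - 1370) - 264))/(4079 + (-69/2 + 29/2)) = (I*√1299 + (311 - 264))/(4079 - 20) = (I*√1299 + 47)/4059 = (47 + I*√1299)*(1/4059) = 47/4059 + I*√1299/4059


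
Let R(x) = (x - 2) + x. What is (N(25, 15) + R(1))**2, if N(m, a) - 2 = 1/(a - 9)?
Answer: 169/36 ≈ 4.6944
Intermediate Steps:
R(x) = -2 + 2*x (R(x) = (-2 + x) + x = -2 + 2*x)
N(m, a) = 2 + 1/(-9 + a) (N(m, a) = 2 + 1/(a - 9) = 2 + 1/(-9 + a))
(N(25, 15) + R(1))**2 = ((-17 + 2*15)/(-9 + 15) + (-2 + 2*1))**2 = ((-17 + 30)/6 + (-2 + 2))**2 = ((1/6)*13 + 0)**2 = (13/6 + 0)**2 = (13/6)**2 = 169/36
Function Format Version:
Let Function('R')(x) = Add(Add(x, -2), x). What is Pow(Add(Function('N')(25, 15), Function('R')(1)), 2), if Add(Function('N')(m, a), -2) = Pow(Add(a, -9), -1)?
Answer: Rational(169, 36) ≈ 4.6944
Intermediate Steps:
Function('R')(x) = Add(-2, Mul(2, x)) (Function('R')(x) = Add(Add(-2, x), x) = Add(-2, Mul(2, x)))
Function('N')(m, a) = Add(2, Pow(Add(-9, a), -1)) (Function('N')(m, a) = Add(2, Pow(Add(a, -9), -1)) = Add(2, Pow(Add(-9, a), -1)))
Pow(Add(Function('N')(25, 15), Function('R')(1)), 2) = Pow(Add(Mul(Pow(Add(-9, 15), -1), Add(-17, Mul(2, 15))), Add(-2, Mul(2, 1))), 2) = Pow(Add(Mul(Pow(6, -1), Add(-17, 30)), Add(-2, 2)), 2) = Pow(Add(Mul(Rational(1, 6), 13), 0), 2) = Pow(Add(Rational(13, 6), 0), 2) = Pow(Rational(13, 6), 2) = Rational(169, 36)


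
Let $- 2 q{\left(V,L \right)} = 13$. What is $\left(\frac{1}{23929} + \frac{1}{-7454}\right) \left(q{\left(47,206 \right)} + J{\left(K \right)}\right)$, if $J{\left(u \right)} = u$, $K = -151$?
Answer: $\frac{5189625}{356733532} \approx 0.014548$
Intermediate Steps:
$q{\left(V,L \right)} = - \frac{13}{2}$ ($q{\left(V,L \right)} = \left(- \frac{1}{2}\right) 13 = - \frac{13}{2}$)
$\left(\frac{1}{23929} + \frac{1}{-7454}\right) \left(q{\left(47,206 \right)} + J{\left(K \right)}\right) = \left(\frac{1}{23929} + \frac{1}{-7454}\right) \left(- \frac{13}{2} - 151\right) = \left(\frac{1}{23929} - \frac{1}{7454}\right) \left(- \frac{315}{2}\right) = \left(- \frac{16475}{178366766}\right) \left(- \frac{315}{2}\right) = \frac{5189625}{356733532}$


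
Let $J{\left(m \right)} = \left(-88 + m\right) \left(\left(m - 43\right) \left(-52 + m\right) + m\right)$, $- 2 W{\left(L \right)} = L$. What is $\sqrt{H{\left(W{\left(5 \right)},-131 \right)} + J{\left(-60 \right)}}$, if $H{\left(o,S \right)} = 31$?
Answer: $3 i \sqrt{188713} \approx 1303.2 i$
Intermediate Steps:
$W{\left(L \right)} = - \frac{L}{2}$
$J{\left(m \right)} = \left(-88 + m\right) \left(m + \left(-52 + m\right) \left(-43 + m\right)\right)$ ($J{\left(m \right)} = \left(-88 + m\right) \left(\left(-43 + m\right) \left(-52 + m\right) + m\right) = \left(-88 + m\right) \left(\left(-52 + m\right) \left(-43 + m\right) + m\right) = \left(-88 + m\right) \left(m + \left(-52 + m\right) \left(-43 + m\right)\right)$)
$\sqrt{H{\left(W{\left(5 \right)},-131 \right)} + J{\left(-60 \right)}} = \sqrt{31 + \left(-196768 + \left(-60\right)^{3} - 182 \left(-60\right)^{2} + 10508 \left(-60\right)\right)} = \sqrt{31 - 1698448} = \sqrt{-1698417} = 3 i \sqrt{188713}$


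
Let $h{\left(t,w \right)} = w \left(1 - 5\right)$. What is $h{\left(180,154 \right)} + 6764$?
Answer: $6148$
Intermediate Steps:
$h{\left(t,w \right)} = - 4 w$ ($h{\left(t,w \right)} = w \left(-4\right) = - 4 w$)
$h{\left(180,154 \right)} + 6764 = \left(-4\right) 154 + 6764 = -616 + 6764 = 6148$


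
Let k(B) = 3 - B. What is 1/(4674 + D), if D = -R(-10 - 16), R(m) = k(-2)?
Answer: 1/4669 ≈ 0.00021418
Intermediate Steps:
R(m) = 5 (R(m) = 3 - 1*(-2) = 3 + 2 = 5)
D = -5 (D = -1*5 = -5)
1/(4674 + D) = 1/(4674 - 5) = 1/4669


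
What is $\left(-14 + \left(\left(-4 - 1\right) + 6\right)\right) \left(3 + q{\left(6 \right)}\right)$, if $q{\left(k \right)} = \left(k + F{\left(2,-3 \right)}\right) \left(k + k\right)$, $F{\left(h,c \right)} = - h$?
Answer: $-663$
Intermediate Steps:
$q{\left(k \right)} = 2 k \left(-2 + k\right)$ ($q{\left(k \right)} = \left(k - 2\right) \left(k + k\right) = \left(k - 2\right) 2 k = \left(-2 + k\right) 2 k = 2 k \left(-2 + k\right)$)
$\left(-14 + \left(\left(-4 - 1\right) + 6\right)\right) \left(3 + q{\left(6 \right)}\right) = \left(-14 + \left(\left(-4 - 1\right) + 6\right)\right) \left(3 + 2 \cdot 6 \left(-2 + 6\right)\right) = \left(-14 + \left(-5 + 6\right)\right) \left(3 + 2 \cdot 6 \cdot 4\right) = \left(-14 + 1\right) \left(3 + 48\right) = \left(-13\right) 51 = -663$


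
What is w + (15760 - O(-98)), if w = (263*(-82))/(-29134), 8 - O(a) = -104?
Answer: 227955199/14567 ≈ 15649.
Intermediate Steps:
O(a) = 112 (O(a) = 8 - 1*(-104) = 8 + 104 = 112)
w = 10783/14567 (w = -21566*(-1/29134) = 10783/14567 ≈ 0.74023)
w + (15760 - O(-98)) = 10783/14567 + (15760 - 1*112) = 10783/14567 + (15760 - 112) = 10783/14567 + 15648 = 227955199/14567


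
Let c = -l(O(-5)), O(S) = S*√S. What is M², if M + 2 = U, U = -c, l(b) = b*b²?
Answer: (2 - 625*I*√5)² ≈ -1.9531e+6 - 5590.0*I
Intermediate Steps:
O(S) = S^(3/2)
l(b) = b³
c = -625*I*√5 (c = -((-5)^(3/2))³ = -(-5*I*√5)³ = -625*I*√5 ≈ -1397.5*I)
U = 625*I*√5 (U = -(-625)*I*√5 = 625*I*√5 ≈ 1397.5*I)
M = -2 + 625*I*√5 ≈ -2.0 + 1397.5*I
M² = (-2 + 625*I*√5)²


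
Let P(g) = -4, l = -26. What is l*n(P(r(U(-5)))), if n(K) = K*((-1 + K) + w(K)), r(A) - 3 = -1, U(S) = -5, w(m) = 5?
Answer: 0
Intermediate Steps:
r(A) = 2 (r(A) = 3 - 1 = 2)
n(K) = K*(4 + K) (n(K) = K*((-1 + K) + 5) = K*(4 + K))
l*n(P(r(U(-5)))) = -(-104)*(4 - 4) = -(-104)*0 = -26*0 = 0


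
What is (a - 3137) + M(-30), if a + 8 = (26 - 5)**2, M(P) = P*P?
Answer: -1804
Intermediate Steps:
M(P) = P**2
a = 433 (a = -8 + (26 - 5)**2 = -8 + 21**2 = -8 + 441 = 433)
(a - 3137) + M(-30) = (433 - 3137) + (-30)**2 = -2704 + 900 = -1804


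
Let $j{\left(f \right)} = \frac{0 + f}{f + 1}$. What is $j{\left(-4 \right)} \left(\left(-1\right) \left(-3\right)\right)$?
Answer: $4$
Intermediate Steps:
$j{\left(f \right)} = \frac{f}{1 + f}$
$j{\left(-4 \right)} \left(\left(-1\right) \left(-3\right)\right) = - \frac{4}{1 - 4} \left(\left(-1\right) \left(-3\right)\right) = - \frac{4}{-3} \cdot 3 = \left(-4\right) \left(- \frac{1}{3}\right) 3 = \frac{4}{3} \cdot 3 = 4$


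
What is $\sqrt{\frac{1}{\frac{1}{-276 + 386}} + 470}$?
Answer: $2 \sqrt{145} \approx 24.083$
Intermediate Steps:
$\sqrt{\frac{1}{\frac{1}{-276 + 386}} + 470} = \sqrt{\frac{1}{\frac{1}{110}} + 470} = \sqrt{110 + 470} = \sqrt{580} = 2 \sqrt{145}$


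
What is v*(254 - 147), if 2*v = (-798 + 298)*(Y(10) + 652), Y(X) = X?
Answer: -17708500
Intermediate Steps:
v = -165500 (v = ((-798 + 298)*(10 + 652))/2 = (-500*662)/2 = (½)*(-331000) = -165500)
v*(254 - 147) = -165500*(254 - 147) = -165500*107 = -17708500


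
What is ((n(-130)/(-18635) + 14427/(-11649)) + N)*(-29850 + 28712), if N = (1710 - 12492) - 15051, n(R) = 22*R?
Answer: 425463324760960/14471941 ≈ 2.9399e+7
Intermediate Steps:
N = -25833 (N = -10782 - 15051 = -25833)
((n(-130)/(-18635) + 14427/(-11649)) + N)*(-29850 + 28712) = (((22*(-130))/(-18635) + 14427/(-11649)) - 25833)*(-29850 + 28712) = ((-2860*(-1/18635) + 14427*(-1/11649)) - 25833)*(-1138) = ((572/3727 - 4809/3883) - 25833)*(-1138) = (-15702067/14471941 - 25833)*(-1138) = -373869353920/14471941*(-1138) = 425463324760960/14471941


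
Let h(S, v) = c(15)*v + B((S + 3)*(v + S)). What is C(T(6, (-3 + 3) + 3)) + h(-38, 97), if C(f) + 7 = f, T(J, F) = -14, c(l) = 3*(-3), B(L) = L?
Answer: -2959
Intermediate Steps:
c(l) = -9
C(f) = -7 + f
h(S, v) = -9*v + (3 + S)*(S + v) (h(S, v) = -9*v + (S + 3)*(v + S) = -9*v + (3 + S)*(S + v))
C(T(6, (-3 + 3) + 3)) + h(-38, 97) = (-7 - 14) + ((-38)² - 6*97 + 3*(-38) - 38*97) = -21 + (1444 - 582 - 114 - 3686) = -21 - 2938 = -2959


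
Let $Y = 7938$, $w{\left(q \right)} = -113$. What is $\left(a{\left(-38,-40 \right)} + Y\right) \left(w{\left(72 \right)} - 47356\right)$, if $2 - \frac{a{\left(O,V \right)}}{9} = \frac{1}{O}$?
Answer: $- \frac{14351635053}{38} \approx -3.7767 \cdot 10^{8}$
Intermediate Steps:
$a{\left(O,V \right)} = 18 - \frac{9}{O}$
$\left(a{\left(-38,-40 \right)} + Y\right) \left(w{\left(72 \right)} - 47356\right) = \left(\left(18 - \frac{9}{-38}\right) + 7938\right) \left(-113 - 47356\right) = \left(\left(18 - - \frac{9}{38}\right) + 7938\right) \left(-47469\right) = \left(\left(18 + \frac{9}{38}\right) + 7938\right) \left(-47469\right) = \left(\frac{693}{38} + 7938\right) \left(-47469\right) = \frac{302337}{38} \left(-47469\right) = - \frac{14351635053}{38}$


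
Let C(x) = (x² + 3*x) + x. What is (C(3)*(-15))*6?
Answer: -1890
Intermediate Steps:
C(x) = x² + 4*x
(C(3)*(-15))*6 = ((3*(4 + 3))*(-15))*6 = ((3*7)*(-15))*6 = (21*(-15))*6 = -315*6 = -1890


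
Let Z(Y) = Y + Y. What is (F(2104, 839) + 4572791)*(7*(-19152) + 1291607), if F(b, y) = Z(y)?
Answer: 5295144569667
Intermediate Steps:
Z(Y) = 2*Y
F(b, y) = 2*y
(F(2104, 839) + 4572791)*(7*(-19152) + 1291607) = (2*839 + 4572791)*(7*(-19152) + 1291607) = (1678 + 4572791)*(-134064 + 1291607) = 4574469*1157543 = 5295144569667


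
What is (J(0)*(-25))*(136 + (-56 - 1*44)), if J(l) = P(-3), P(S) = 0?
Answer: 0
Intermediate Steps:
J(l) = 0
(J(0)*(-25))*(136 + (-56 - 1*44)) = (0*(-25))*(136 + (-56 - 1*44)) = 0*(136 + (-56 - 44)) = 0*(136 - 100) = 0*36 = 0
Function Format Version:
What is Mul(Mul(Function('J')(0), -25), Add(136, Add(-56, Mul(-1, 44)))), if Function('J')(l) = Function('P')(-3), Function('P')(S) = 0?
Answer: 0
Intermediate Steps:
Function('J')(l) = 0
Mul(Mul(Function('J')(0), -25), Add(136, Add(-56, Mul(-1, 44)))) = Mul(Mul(0, -25), Add(136, Add(-56, Mul(-1, 44)))) = Mul(0, Add(136, Add(-56, -44))) = Mul(0, Add(136, -100)) = Mul(0, 36) = 0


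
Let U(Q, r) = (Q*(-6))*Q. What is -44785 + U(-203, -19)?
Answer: -292039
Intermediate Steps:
U(Q, r) = -6*Q**2 (U(Q, r) = (-6*Q)*Q = -6*Q**2)
-44785 + U(-203, -19) = -44785 - 6*(-203)**2 = -44785 - 6*41209 = -44785 - 247254 = -292039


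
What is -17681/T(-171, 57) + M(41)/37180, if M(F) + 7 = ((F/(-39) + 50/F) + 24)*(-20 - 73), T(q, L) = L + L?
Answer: -43815039113/282391395 ≈ -155.16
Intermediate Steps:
T(q, L) = 2*L
M(F) = -2239 - 4650/F + 31*F/13 (M(F) = -7 + ((F/(-39) + 50/F) + 24)*(-20 - 73) = -7 + ((F*(-1/39) + 50/F) + 24)*(-93) = -7 + ((-F/39 + 50/F) + 24)*(-93) = -7 + ((50/F - F/39) + 24)*(-93) = -7 + (24 + 50/F - F/39)*(-93) = -7 + (-2232 - 4650/F + 31*F/13) = -2239 - 4650/F + 31*F/13)
-17681/T(-171, 57) + M(41)/37180 = -17681/(2*57) + (-2239 - 4650/41 + (31/13)*41)/37180 = -17681/114 + (-2239 - 4650*1/41 + 1271/13)*(1/37180) = -17681*1/114 + (-2239 - 4650/41 + 1271/13)*(1/37180) = -17681/114 - 1201726/533*1/37180 = -17681/114 - 600863/9908470 = -43815039113/282391395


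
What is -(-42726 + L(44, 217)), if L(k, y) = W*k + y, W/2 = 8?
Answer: 41805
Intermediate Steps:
W = 16 (W = 2*8 = 16)
L(k, y) = y + 16*k (L(k, y) = 16*k + y = y + 16*k)
-(-42726 + L(44, 217)) = -(-42726 + (217 + 16*44)) = -(-42726 + (217 + 704)) = -(-42726 + 921) = -1*(-41805) = 41805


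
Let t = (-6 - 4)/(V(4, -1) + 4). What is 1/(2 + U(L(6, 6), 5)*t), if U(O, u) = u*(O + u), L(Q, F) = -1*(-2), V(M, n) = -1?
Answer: -3/344 ≈ -0.0087209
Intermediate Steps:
L(Q, F) = 2
t = -10/3 (t = (-6 - 4)/(-1 + 4) = -10/3 ≈ -3.3333)
1/(2 + U(L(6, 6), 5)*t) = 1/(2 + (5*(2 + 5))*(-10/3)) = 1/(2 + (5*7)*(-10/3)) = 1/(2 + 35*(-10/3)) = 1/(2 - 350/3) = 1/(-344/3) = -3/344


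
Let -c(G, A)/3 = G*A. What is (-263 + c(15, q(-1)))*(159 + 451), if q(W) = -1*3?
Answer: -78080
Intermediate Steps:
q(W) = -3
c(G, A) = -3*A*G (c(G, A) = -3*G*A = -3*A*G)
(-263 + c(15, q(-1)))*(159 + 451) = (-263 - 3*(-3)*15)*(159 + 451) = (-263 + 135)*610 = -128*610 = -78080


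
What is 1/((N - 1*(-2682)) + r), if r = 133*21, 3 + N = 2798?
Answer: 1/8270 ≈ 0.00012092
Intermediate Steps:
N = 2795 (N = -3 + 2798 = 2795)
r = 2793
1/((N - 1*(-2682)) + r) = 1/((2795 - 1*(-2682)) + 2793) = 1/((2795 + 2682) + 2793) = 1/(5477 + 2793) = 1/8270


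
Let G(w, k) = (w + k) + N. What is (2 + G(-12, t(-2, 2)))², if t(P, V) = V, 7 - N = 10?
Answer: 121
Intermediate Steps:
N = -3 (N = 7 - 1*10 = 7 - 10 = -3)
G(w, k) = -3 + k + w (G(w, k) = (w + k) - 3 = (k + w) - 3 = -3 + k + w)
(2 + G(-12, t(-2, 2)))² = (2 + (-3 + 2 - 12))² = (2 - 13)² = (-11)² = 121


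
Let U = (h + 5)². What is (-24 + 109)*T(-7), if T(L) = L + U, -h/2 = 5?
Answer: 1530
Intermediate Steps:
h = -10 (h = -2*5 = -10)
U = 25 (U = (-10 + 5)² = (-5)² = 25)
T(L) = 25 + L (T(L) = L + 25 = 25 + L)
(-24 + 109)*T(-7) = (-24 + 109)*(25 - 7) = 85*18 = 1530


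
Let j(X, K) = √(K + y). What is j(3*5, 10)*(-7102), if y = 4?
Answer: -7102*√14 ≈ -26573.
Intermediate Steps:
j(X, K) = √(4 + K) (j(X, K) = √(K + 4) = √(4 + K))
j(3*5, 10)*(-7102) = √(4 + 10)*(-7102) = √14*(-7102) = -7102*√14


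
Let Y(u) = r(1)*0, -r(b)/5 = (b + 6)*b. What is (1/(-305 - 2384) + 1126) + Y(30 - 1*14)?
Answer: 3027813/2689 ≈ 1126.0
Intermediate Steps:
r(b) = -5*b*(6 + b) (r(b) = -5*(b + 6)*b = -5*(6 + b)*b = -5*b*(6 + b))
Y(u) = 0 (Y(u) = -5*1*(6 + 1)*0 = -5*1*7*0 = -35*0 = 0)
(1/(-305 - 2384) + 1126) + Y(30 - 1*14) = (1/(-305 - 2384) + 1126) + 0 = (1/(-2689) + 1126) + 0 = (-1/2689 + 1126) + 0 = 3027813/2689 + 0 = 3027813/2689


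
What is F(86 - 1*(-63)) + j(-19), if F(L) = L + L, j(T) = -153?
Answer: 145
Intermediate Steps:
F(L) = 2*L
F(86 - 1*(-63)) + j(-19) = 2*(86 - 1*(-63)) - 153 = 2*(86 + 63) - 153 = 2*149 - 153 = 298 - 153 = 145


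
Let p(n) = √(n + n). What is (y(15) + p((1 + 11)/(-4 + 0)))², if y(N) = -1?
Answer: (1 - I*√6)² ≈ -5.0 - 4.899*I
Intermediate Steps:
p(n) = √2*√n (p(n) = √(2*n) = √2*√n)
(y(15) + p((1 + 11)/(-4 + 0)))² = (-1 + √2*√((1 + 11)/(-4 + 0)))² = (-1 + √2*√(12/(-4)))² = (-1 + √2*√(12*(-¼)))² = (-1 + √2*√(-3))² = (-1 + √2*(I*√3))² = (-1 + I*√6)²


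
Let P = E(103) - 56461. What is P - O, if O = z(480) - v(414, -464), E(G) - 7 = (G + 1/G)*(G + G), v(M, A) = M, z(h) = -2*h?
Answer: -33860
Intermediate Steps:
E(G) = 7 + 2*G*(G + 1/G) (E(G) = 7 + (G + 1/G)*(G + G) = 7 + (G + 1/G)*(2*G) = 7 + 2*G*(G + 1/G))
O = -1374 (O = -2*480 - 1*414 = -960 - 414 = -1374)
P = -35234 (P = (9 + 2*103²) - 56461 = (9 + 2*10609) - 56461 = (9 + 21218) - 56461 = 21227 - 56461 = -35234)
P - O = -35234 - 1*(-1374) = -35234 + 1374 = -33860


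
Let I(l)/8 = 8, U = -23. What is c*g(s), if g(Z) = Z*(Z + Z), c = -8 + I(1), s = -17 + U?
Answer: 179200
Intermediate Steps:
s = -40 (s = -17 - 23 = -40)
I(l) = 64 (I(l) = 8*8 = 64)
c = 56 (c = -8 + 64 = 56)
g(Z) = 2*Z**2 (g(Z) = Z*(2*Z) = 2*Z**2)
c*g(s) = 56*(2*(-40)**2) = 56*(2*1600) = 56*3200 = 179200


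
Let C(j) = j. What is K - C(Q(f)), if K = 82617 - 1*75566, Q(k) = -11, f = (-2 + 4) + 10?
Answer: 7062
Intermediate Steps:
f = 12 (f = 2 + 10 = 12)
K = 7051 (K = 82617 - 75566 = 7051)
K - C(Q(f)) = 7051 - 1*(-11) = 7051 + 11 = 7062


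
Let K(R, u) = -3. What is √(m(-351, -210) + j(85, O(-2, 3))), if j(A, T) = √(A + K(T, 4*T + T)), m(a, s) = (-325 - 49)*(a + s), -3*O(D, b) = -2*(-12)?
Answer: √(209814 + √82) ≈ 458.06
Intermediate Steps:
O(D, b) = -8 (O(D, b) = -(-2)*(-12)/3 = -⅓*24 = -8)
m(a, s) = -374*a - 374*s (m(a, s) = -374*(a + s) = -374*a - 374*s)
j(A, T) = √(-3 + A) (j(A, T) = √(A - 3) = √(-3 + A))
√(m(-351, -210) + j(85, O(-2, 3))) = √((-374*(-351) - 374*(-210)) + √(-3 + 85)) = √((131274 + 78540) + √82) = √(209814 + √82)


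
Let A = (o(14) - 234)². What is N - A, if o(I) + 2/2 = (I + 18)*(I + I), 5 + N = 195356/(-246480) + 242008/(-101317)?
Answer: -2727815964371963/6243153540 ≈ -4.3693e+5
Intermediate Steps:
N = -51076521623/6243153540 (N = -5 + (195356/(-246480) + 242008/(-101317)) = -5 + (195356*(-1/246480) + 242008*(-1/101317)) = -5 + (-48839/61620 - 242008/101317) = -5 - 19860753923/6243153540 = -51076521623/6243153540 ≈ -8.1812)
o(I) = -1 + 2*I*(18 + I) (o(I) = -1 + (I + 18)*(I + I) = -1 + (18 + I)*(2*I) = -1 + 2*I*(18 + I))
A = 436921 (A = ((-1 + 2*14² + 36*14) - 234)² = ((-1 + 2*196 + 504) - 234)² = ((-1 + 392 + 504) - 234)² = (895 - 234)² = 661² = 436921)
N - A = -51076521623/6243153540 - 1*436921 = -51076521623/6243153540 - 436921 = -2727815964371963/6243153540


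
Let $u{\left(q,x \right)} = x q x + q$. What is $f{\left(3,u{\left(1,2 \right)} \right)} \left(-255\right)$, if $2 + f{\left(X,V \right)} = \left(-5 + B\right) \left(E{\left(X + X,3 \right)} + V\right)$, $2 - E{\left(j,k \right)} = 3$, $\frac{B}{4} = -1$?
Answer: $9690$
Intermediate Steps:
$B = -4$ ($B = 4 \left(-1\right) = -4$)
$E{\left(j,k \right)} = -1$ ($E{\left(j,k \right)} = 2 - 3 = -1$)
$u{\left(q,x \right)} = q + q x^{2}$ ($u{\left(q,x \right)} = q x x + q = q x^{2} + q = q + q x^{2}$)
$f{\left(X,V \right)} = 7 - 9 V$ ($f{\left(X,V \right)} = -2 + \left(-5 - 4\right) \left(-1 + V\right) = -2 - 9 \left(-1 + V\right) = -2 - \left(-9 + 9 V\right) = 7 - 9 V$)
$f{\left(3,u{\left(1,2 \right)} \right)} \left(-255\right) = \left(7 - 9 \cdot 1 \left(1 + 2^{2}\right)\right) \left(-255\right) = \left(7 - 9 \cdot 1 \left(1 + 4\right)\right) \left(-255\right) = \left(7 - 9 \cdot 1 \cdot 5\right) \left(-255\right) = \left(7 - 45\right) \left(-255\right) = \left(-38\right) \left(-255\right) = 9690$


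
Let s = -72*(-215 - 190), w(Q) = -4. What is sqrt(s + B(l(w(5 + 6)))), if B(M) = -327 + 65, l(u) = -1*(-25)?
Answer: sqrt(28898) ≈ 169.99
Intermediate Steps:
s = 29160 (s = -72*(-405) = 29160)
l(u) = 25
B(M) = -262
sqrt(s + B(l(w(5 + 6)))) = sqrt(29160 - 262) = sqrt(28898)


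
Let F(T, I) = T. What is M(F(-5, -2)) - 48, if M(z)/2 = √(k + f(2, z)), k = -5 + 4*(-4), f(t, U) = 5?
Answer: -48 + 8*I ≈ -48.0 + 8.0*I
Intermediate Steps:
k = -21 (k = -5 - 16 = -21)
M(z) = 8*I (M(z) = 2*√(-21 + 5) = 2*√(-16) = 2*(4*I) = 8*I)
M(F(-5, -2)) - 48 = 8*I - 48 = -48 + 8*I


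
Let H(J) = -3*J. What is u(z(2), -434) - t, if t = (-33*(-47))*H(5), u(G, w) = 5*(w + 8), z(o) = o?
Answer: 21135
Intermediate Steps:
u(G, w) = 40 + 5*w (u(G, w) = 5*(8 + w) = 40 + 5*w)
t = -23265 (t = (-33*(-47))*(-3*5) = 1551*(-15) = -23265)
u(z(2), -434) - t = (40 + 5*(-434)) - 1*(-23265) = (40 - 2170) + 23265 = -2130 + 23265 = 21135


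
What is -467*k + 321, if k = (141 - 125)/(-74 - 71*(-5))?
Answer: 82729/281 ≈ 294.41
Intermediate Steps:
k = 16/281 (k = 16/(-74 + 355) = 16/281 ≈ 0.056939)
-467*k + 321 = -467*16/281 + 321 = -7472/281 + 321 = 82729/281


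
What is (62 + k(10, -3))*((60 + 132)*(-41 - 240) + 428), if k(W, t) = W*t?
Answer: -1712768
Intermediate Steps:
(62 + k(10, -3))*((60 + 132)*(-41 - 240) + 428) = (62 + 10*(-3))*((60 + 132)*(-41 - 240) + 428) = (62 - 30)*(192*(-281) + 428) = 32*(-53952 + 428) = 32*(-53524) = -1712768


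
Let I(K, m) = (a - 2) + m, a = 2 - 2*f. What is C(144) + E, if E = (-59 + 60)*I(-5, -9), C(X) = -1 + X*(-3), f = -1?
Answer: -440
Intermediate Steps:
a = 4 (a = 2 - 2*(-1) = 2 + 2 = 4)
C(X) = -1 - 3*X
I(K, m) = 2 + m (I(K, m) = (4 - 2) + m = 2 + m)
E = -7 (E = (-59 + 60)*(2 - 9) = 1*(-7) = -7)
C(144) + E = (-1 - 3*144) - 7 = (-1 - 432) - 7 = -433 - 7 = -440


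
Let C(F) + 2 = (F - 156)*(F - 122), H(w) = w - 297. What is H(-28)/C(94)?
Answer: -325/1734 ≈ -0.18743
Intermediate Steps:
H(w) = -297 + w
C(F) = -2 + (-156 + F)*(-122 + F) (C(F) = -2 + (F - 156)*(F - 122) = -2 + (-156 + F)*(-122 + F))
H(-28)/C(94) = (-297 - 28)/(19030 + 94**2 - 278*94) = -325/(19030 + 8836 - 26132) = -325/1734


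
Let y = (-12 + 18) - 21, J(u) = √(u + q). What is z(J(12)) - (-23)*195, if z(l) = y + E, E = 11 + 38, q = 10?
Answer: 4519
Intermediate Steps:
J(u) = √(10 + u) (J(u) = √(u + 10) = √(10 + u))
y = -15 (y = 6 - 21 = -15)
E = 49
z(l) = 34 (z(l) = -15 + 49 = 34)
z(J(12)) - (-23)*195 = 34 - (-23)*195 = 34 - 1*(-4485) = 34 + 4485 = 4519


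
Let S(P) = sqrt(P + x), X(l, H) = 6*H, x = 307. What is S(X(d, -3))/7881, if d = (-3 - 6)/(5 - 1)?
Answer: 17/7881 ≈ 0.0021571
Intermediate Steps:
d = -9/4 ≈ -2.2500
S(P) = sqrt(307 + P) (S(P) = sqrt(P + 307) = sqrt(307 + P))
S(X(d, -3))/7881 = sqrt(307 + 6*(-3))/7881 = sqrt(307 - 18)*(1/7881) = sqrt(289)*(1/7881) = 17*(1/7881) = 17/7881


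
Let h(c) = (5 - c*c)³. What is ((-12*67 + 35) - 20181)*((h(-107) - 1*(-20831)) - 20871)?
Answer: 31399127094082800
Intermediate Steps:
h(c) = (5 - c²)³
((-12*67 + 35) - 20181)*((h(-107) - 1*(-20831)) - 20871) = ((-12*67 + 35) - 20181)*((-(-5 + (-107)²)³ - 1*(-20831)) - 20871) = ((-804 + 35) - 20181)*((-(-5 + 11449)³ + 20831) - 20871) = (-769 - 20181)*((-1*11444³ + 20831) - 20871) = -20950*((-1*1498765016384 + 20831) - 20871) = -20950*((-1498765016384 + 20831) - 20871) = -20950*(-1498764995553 - 20871) = -20950*(-1498765016424) = 31399127094082800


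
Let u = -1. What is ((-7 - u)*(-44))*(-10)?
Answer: -2640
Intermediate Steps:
((-7 - u)*(-44))*(-10) = ((-7 - 1*(-1))*(-44))*(-10) = ((-7 + 1)*(-44))*(-10) = -6*(-44)*(-10) = 264*(-10) = -2640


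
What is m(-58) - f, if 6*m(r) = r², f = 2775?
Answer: -6643/3 ≈ -2214.3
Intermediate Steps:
m(r) = r²/6
m(-58) - f = (⅙)*(-58)² - 1*2775 = (⅙)*3364 - 2775 = 1682/3 - 2775 = -6643/3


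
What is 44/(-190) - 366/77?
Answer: -36464/7315 ≈ -4.9848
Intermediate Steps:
44/(-190) - 366/77 = 44*(-1/190) - 366*1/77 = -22/95 - 366/77 = -36464/7315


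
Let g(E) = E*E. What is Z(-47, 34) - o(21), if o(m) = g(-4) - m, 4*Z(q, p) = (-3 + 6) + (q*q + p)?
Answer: 1133/2 ≈ 566.50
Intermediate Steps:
g(E) = E**2
Z(q, p) = 3/4 + p/4 + q**2/4 (Z(q, p) = ((-3 + 6) + (q*q + p))/4 = (3 + (q**2 + p))/4 = (3 + (p + q**2))/4 = (3 + p + q**2)/4 = 3/4 + p/4 + q**2/4)
o(m) = 16 - m (o(m) = (-4)**2 - m = 16 - m)
Z(-47, 34) - o(21) = (3/4 + (1/4)*34 + (1/4)*(-47)**2) - (16 - 1*21) = (3/4 + 17/2 + (1/4)*2209) - (16 - 21) = (3/4 + 17/2 + 2209/4) - 1*(-5) = 1123/2 + 5 = 1133/2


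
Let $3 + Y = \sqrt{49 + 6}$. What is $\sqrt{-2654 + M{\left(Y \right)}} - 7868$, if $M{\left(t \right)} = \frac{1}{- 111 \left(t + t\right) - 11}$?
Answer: $-7868 + \frac{\sqrt{1738369 - 589188 \sqrt{55}}}{\sqrt{-655 + 222 \sqrt{55}}} \approx -7868.0 + 51.517 i$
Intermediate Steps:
$Y = -3 + \sqrt{55}$ ($Y = -3 + \sqrt{49 + 6} = -3 + \sqrt{55} \approx 4.4162$)
$M{\left(t \right)} = \frac{1}{-11 - 222 t}$ ($M{\left(t \right)} = \frac{1}{- 111 \cdot 2 t - 11} = \frac{1}{- 222 t - 11} = \frac{1}{-11 - 222 t}$)
$\sqrt{-2654 + M{\left(Y \right)}} - 7868 = \sqrt{-2654 - \frac{1}{11 + 222 \left(-3 + \sqrt{55}\right)}} - 7868 = \sqrt{-2654 - \frac{1}{11 - \left(666 - 222 \sqrt{55}\right)}} - 7868 = \sqrt{-2654 - \frac{1}{-655 + 222 \sqrt{55}}} - 7868 = -7868 + \sqrt{-2654 - \frac{1}{-655 + 222 \sqrt{55}}}$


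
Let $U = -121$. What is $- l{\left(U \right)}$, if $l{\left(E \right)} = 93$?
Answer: $-93$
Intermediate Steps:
$- l{\left(U \right)} = \left(-1\right) 93 = -93$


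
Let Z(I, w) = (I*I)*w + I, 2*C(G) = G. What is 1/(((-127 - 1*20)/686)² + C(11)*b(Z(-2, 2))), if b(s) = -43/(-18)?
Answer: 882/11629 ≈ 0.075845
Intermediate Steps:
C(G) = G/2
Z(I, w) = I + w*I² (Z(I, w) = I²*w + I = w*I² + I = I + w*I²)
b(s) = 43/18 (b(s) = -43*(-1/18) = 43/18)
1/(((-127 - 1*20)/686)² + C(11)*b(Z(-2, 2))) = 1/(((-127 - 1*20)/686)² + ((½)*11)*(43/18)) = 1/(((-127 - 20)*(1/686))² + (11/2)*(43/18)) = 1/((-147*1/686)² + 473/36) = 1/((-3/14)² + 473/36) = 1/(9/196 + 473/36) = 1/(11629/882) = 882/11629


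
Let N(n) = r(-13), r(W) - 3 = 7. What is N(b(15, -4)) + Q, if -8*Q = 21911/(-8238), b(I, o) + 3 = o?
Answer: 680951/65904 ≈ 10.332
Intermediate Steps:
r(W) = 10 (r(W) = 3 + 7 = 10)
b(I, o) = -3 + o
N(n) = 10
Q = 21911/65904 (Q = -21911/(8*(-8238)) = -21911*(-1)/(8*8238) = -1/8*(-21911/8238) = 21911/65904 ≈ 0.33247)
N(b(15, -4)) + Q = 10 + 21911/65904 = 680951/65904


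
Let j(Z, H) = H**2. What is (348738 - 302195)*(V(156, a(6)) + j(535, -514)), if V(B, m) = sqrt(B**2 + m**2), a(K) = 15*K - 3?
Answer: 12296474428 + 139629*sqrt(3545) ≈ 1.2305e+10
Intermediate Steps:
a(K) = -3 + 15*K
(348738 - 302195)*(V(156, a(6)) + j(535, -514)) = (348738 - 302195)*(sqrt(156**2 + (-3 + 15*6)**2) + (-514)**2) = 46543*(sqrt(24336 + (-3 + 90)**2) + 264196) = 46543*(sqrt(24336 + 87**2) + 264196) = 46543*(sqrt(24336 + 7569) + 264196) = 46543*(sqrt(31905) + 264196) = 46543*(3*sqrt(3545) + 264196) = 46543*(264196 + 3*sqrt(3545)) = 12296474428 + 139629*sqrt(3545)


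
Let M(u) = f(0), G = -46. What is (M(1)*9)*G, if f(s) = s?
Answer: 0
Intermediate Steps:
M(u) = 0
(M(1)*9)*G = (0*9)*(-46) = 0*(-46) = 0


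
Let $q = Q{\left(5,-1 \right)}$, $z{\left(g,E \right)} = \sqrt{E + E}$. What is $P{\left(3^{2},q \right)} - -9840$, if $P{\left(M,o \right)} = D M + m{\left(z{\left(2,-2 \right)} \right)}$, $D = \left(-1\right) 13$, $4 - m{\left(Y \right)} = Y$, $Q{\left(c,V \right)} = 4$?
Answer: $9727 - 2 i \approx 9727.0 - 2.0 i$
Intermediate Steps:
$z{\left(g,E \right)} = \sqrt{2} \sqrt{E}$ ($z{\left(g,E \right)} = \sqrt{2 E} = \sqrt{2} \sqrt{E}$)
$m{\left(Y \right)} = 4 - Y$
$D = -13$
$q = 4$
$P{\left(M,o \right)} = 4 - 13 M - 2 i$ ($P{\left(M,o \right)} = - 13 M + \left(4 - \sqrt{2} \sqrt{-2}\right) = - 13 M + \left(4 - \sqrt{2} i \sqrt{2}\right) = - 13 M + \left(4 - 2 i\right) = 4 - 13 M - 2 i$)
$P{\left(3^{2},q \right)} - -9840 = \left(4 - 13 \cdot 3^{2} - 2 i\right) - -9840 = \left(4 - 117 - 2 i\right) + 9840 = \left(-113 - 2 i\right) + 9840 = 9727 - 2 i$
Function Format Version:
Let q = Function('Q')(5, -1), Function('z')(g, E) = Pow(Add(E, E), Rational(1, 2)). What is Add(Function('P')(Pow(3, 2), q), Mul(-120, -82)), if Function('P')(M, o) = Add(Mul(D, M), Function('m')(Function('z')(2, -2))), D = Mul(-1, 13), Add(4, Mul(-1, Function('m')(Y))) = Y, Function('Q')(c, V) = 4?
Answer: Add(9727, Mul(-2, I)) ≈ Add(9727.0, Mul(-2.0000, I))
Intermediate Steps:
Function('z')(g, E) = Mul(Pow(2, Rational(1, 2)), Pow(E, Rational(1, 2))) (Function('z')(g, E) = Pow(Mul(2, E), Rational(1, 2)) = Mul(Pow(2, Rational(1, 2)), Pow(E, Rational(1, 2))))
Function('m')(Y) = Add(4, Mul(-1, Y))
D = -13
q = 4
Function('P')(M, o) = Add(4, Mul(-13, M), Mul(-2, I)) (Function('P')(M, o) = Add(Mul(-13, M), Add(4, Mul(-1, Mul(Pow(2, Rational(1, 2)), Pow(-2, Rational(1, 2)))))) = Add(Mul(-13, M), Add(4, Mul(-1, Mul(Pow(2, Rational(1, 2)), Mul(I, Pow(2, Rational(1, 2))))))) = Add(Mul(-13, M), Add(4, Mul(-1, Mul(2, I)))) = Add(Mul(-13, M), Add(4, Mul(-2, I))) = Add(4, Mul(-13, M), Mul(-2, I)))
Add(Function('P')(Pow(3, 2), q), Mul(-120, -82)) = Add(Add(4, Mul(-13, Pow(3, 2)), Mul(-2, I)), Mul(-120, -82)) = Add(Add(4, Mul(-13, 9), Mul(-2, I)), 9840) = Add(Add(4, -117, Mul(-2, I)), 9840) = Add(Add(-113, Mul(-2, I)), 9840) = Add(9727, Mul(-2, I))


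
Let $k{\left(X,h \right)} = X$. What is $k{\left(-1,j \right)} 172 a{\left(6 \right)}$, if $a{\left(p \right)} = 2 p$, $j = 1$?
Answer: $-2064$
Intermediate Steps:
$k{\left(-1,j \right)} 172 a{\left(6 \right)} = - 172 \cdot 2 \cdot 6 = - 172 \cdot 12 = \left(-1\right) 2064 = -2064$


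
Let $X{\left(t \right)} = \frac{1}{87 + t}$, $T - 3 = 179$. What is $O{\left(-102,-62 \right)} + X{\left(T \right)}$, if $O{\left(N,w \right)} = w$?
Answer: $- \frac{16677}{269} \approx -61.996$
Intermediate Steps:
$T = 182$ ($T = 3 + 179 = 182$)
$O{\left(-102,-62 \right)} + X{\left(T \right)} = -62 + \frac{1}{87 + 182} = -62 + \frac{1}{269} = - \frac{16677}{269}$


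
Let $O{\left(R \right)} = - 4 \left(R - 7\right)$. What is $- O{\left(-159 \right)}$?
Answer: $-664$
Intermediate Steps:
$O{\left(R \right)} = 28 - 4 R$ ($O{\left(R \right)} = - 4 \left(-7 + R\right) = 28 - 4 R$)
$- O{\left(-159 \right)} = - (28 - -636) = - (28 + 636) = \left(-1\right) 664 = -664$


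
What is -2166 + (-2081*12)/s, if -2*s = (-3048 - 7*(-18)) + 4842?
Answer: -171199/80 ≈ -2140.0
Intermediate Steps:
s = -960 (s = -((-3048 - 7*(-18)) + 4842)/2 = -((-3048 + 126) + 4842)/2 = -(-2922 + 4842)/2 = -½*1920 = -960)
-2166 + (-2081*12)/s = -2166 - 2081*12/(-960) = -2166 - 24972*(-1/960) = -2166 + 2081/80 = -171199/80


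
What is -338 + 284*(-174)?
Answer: -49754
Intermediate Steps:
-338 + 284*(-174) = -338 - 49416 = -49754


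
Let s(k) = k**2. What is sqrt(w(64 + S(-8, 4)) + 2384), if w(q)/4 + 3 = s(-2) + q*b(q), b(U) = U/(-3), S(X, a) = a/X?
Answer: I*sqrt(26895)/3 ≈ 54.666*I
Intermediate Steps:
b(U) = -U/3 (b(U) = U*(-1/3) = -U/3)
w(q) = 4 - 4*q**2/3 (w(q) = -12 + 4*((-2)**2 + q*(-q/3)) = -12 + 4*(4 - q**2/3) = -12 + (16 - 4*q**2/3) = 4 - 4*q**2/3)
sqrt(w(64 + S(-8, 4)) + 2384) = sqrt((4 - 4*(64 + 4/(-8))**2/3) + 2384) = sqrt((4 - 4*(64 + 4*(-1/8))**2/3) + 2384) = sqrt((4 - 4*(64 - 1/2)**2/3) + 2384) = sqrt((4 - 4*(127/2)**2/3) + 2384) = sqrt((4 - 4/3*16129/4) + 2384) = sqrt((4 - 16129/3) + 2384) = sqrt(-16117/3 + 2384) = sqrt(-8965/3) = I*sqrt(26895)/3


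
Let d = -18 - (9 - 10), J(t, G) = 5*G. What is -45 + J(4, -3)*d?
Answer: 210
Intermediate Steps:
d = -17 (d = -18 - 1*(-1) = -18 + 1 = -17)
-45 + J(4, -3)*d = -45 + (5*(-3))*(-17) = -45 - 15*(-17) = -45 + 255 = 210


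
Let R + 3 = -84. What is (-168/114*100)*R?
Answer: 243600/19 ≈ 12821.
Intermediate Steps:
R = -87 (R = -3 - 84 = -87)
(-168/114*100)*R = (-168/114*100)*(-87) = (-168*1/114*100)*(-87) = -28/19*100*(-87) = -2800/19*(-87) = 243600/19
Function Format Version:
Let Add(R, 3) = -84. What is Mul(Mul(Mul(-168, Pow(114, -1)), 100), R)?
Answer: Rational(243600, 19) ≈ 12821.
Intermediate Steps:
R = -87 (R = Add(-3, -84) = -87)
Mul(Mul(Mul(-168, Pow(114, -1)), 100), R) = Mul(Mul(Mul(-168, Pow(114, -1)), 100), -87) = Mul(Mul(Mul(-168, Rational(1, 114)), 100), -87) = Mul(Mul(Rational(-28, 19), 100), -87) = Mul(Rational(-2800, 19), -87) = Rational(243600, 19)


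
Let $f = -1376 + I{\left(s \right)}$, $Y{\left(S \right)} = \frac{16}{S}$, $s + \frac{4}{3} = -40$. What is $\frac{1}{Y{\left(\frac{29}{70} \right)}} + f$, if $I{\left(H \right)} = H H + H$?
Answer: $\frac{2934661}{10080} \approx 291.14$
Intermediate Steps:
$s = - \frac{124}{3}$ ($s = - \frac{4}{3} - 40 = - \frac{124}{3} \approx -41.333$)
$I{\left(H \right)} = H + H^{2}$ ($I{\left(H \right)} = H^{2} + H = H + H^{2}$)
$f = \frac{2620}{9}$ ($f = -1376 - \frac{124 \left(1 - \frac{124}{3}\right)}{3} = -1376 - - \frac{15004}{9} = -1376 + \frac{15004}{9} = \frac{2620}{9} \approx 291.11$)
$\frac{1}{Y{\left(\frac{29}{70} \right)}} + f = \frac{1}{16 \frac{1}{29 \cdot \frac{1}{70}}} + \frac{2620}{9} = \frac{1}{16 \frac{1}{\frac{29}{70}}} + \frac{2620}{9} = \frac{1}{16 \cdot \frac{70}{29}} + \frac{2620}{9} = \frac{1}{\frac{1120}{29}} + \frac{2620}{9} = \frac{29}{1120} + \frac{2620}{9} = \frac{2934661}{10080}$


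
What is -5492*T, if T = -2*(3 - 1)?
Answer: 21968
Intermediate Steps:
T = -4 (T = -2*2 = -4)
-5492*T = -5492*(-4) = 21968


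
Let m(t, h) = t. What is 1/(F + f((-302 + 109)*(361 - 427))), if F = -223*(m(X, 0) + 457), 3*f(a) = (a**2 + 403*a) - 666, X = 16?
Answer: 1/55690985 ≈ 1.7956e-8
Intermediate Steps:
f(a) = -222 + a**2/3 + 403*a/3 (f(a) = ((a**2 + 403*a) - 666)/3 = (-666 + a**2 + 403*a)/3 = -222 + a**2/3 + 403*a/3)
F = -105479 (F = -223*(16 + 457) = -223*473 = -105479)
1/(F + f((-302 + 109)*(361 - 427))) = 1/(-105479 + (-222 + ((-302 + 109)*(361 - 427))**2/3 + 403*((-302 + 109)*(361 - 427))/3)) = 1/(-105479 + (-222 + (-193*(-66))**2/3 + 403*(-193*(-66))/3)) = 1/(-105479 + (-222 + (1/3)*12738**2 + (403/3)*12738)) = 1/(-105479 + (-222 + (1/3)*162256644 + 1711138)) = 1/(-105479 + (-222 + 54085548 + 1711138)) = 1/(-105479 + 55796464) = 1/55690985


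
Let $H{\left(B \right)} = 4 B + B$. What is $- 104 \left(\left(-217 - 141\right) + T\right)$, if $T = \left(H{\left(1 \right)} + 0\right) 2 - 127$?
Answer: $49400$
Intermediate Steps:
$H{\left(B \right)} = 5 B$
$T = -117$ ($T = \left(5 \cdot 1 + 0\right) 2 - 127 = \left(5 + 0\right) 2 - 127 = 5 \cdot 2 - 127 = 10 - 127 = -117$)
$- 104 \left(\left(-217 - 141\right) + T\right) = - 104 \left(\left(-217 - 141\right) - 117\right) = - 104 \left(-358 - 117\right) = \left(-104\right) \left(-475\right) = 49400$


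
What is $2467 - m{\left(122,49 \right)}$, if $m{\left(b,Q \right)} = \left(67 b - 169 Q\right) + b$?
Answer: $2452$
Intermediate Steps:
$m{\left(b,Q \right)} = - 169 Q + 68 b$ ($m{\left(b,Q \right)} = \left(- 169 Q + 67 b\right) + b = - 169 Q + 68 b$)
$2467 - m{\left(122,49 \right)} = 2467 - \left(\left(-169\right) 49 + 68 \cdot 122\right) = 2467 - \left(-8281 + 8296\right) = 2467 - 15 = 2452$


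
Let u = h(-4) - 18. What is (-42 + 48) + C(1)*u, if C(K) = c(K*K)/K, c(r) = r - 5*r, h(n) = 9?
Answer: 42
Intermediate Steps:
u = -9 (u = 9 - 18 = -9)
c(r) = -4*r
C(K) = -4*K (C(K) = (-4*K*K)/K = (-4*K²)/K = -4*K)
(-42 + 48) + C(1)*u = (-42 + 48) - 4*1*(-9) = 6 - 4*(-9) = 6 + 36 = 42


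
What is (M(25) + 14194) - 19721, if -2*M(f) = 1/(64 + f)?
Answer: -983807/178 ≈ -5527.0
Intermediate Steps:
M(f) = -1/(2*(64 + f))
(M(25) + 14194) - 19721 = (-1/(128 + 2*25) + 14194) - 19721 = (-1/(128 + 50) + 14194) - 19721 = (-1/178 + 14194) - 19721 = 2526531/178 - 19721 = -983807/178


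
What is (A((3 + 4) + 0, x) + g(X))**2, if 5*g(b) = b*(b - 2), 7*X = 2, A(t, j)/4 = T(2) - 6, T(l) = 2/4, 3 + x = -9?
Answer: 29311396/60025 ≈ 488.32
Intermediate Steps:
x = -12 (x = -3 - 9 = -12)
T(l) = 1/2 (T(l) = 2*(1/4) = 1/2)
A(t, j) = -22 (A(t, j) = 4*(1/2 - 6) = 4*(-11/2) = -22)
X = 2/7 (X = (1/7)*2 = 2/7 ≈ 0.28571)
g(b) = b*(-2 + b)/5 (g(b) = (b*(b - 2))/5 = (b*(-2 + b))/5 = b*(-2 + b)/5)
(A((3 + 4) + 0, x) + g(X))**2 = (-22 + (1/5)*(2/7)*(-2 + 2/7))**2 = (-22 + (1/5)*(2/7)*(-12/7))**2 = (-22 - 24/245)**2 = (-5414/245)**2 = 29311396/60025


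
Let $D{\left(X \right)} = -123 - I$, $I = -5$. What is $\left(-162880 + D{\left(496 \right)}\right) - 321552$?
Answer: $-484550$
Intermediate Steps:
$D{\left(X \right)} = -118$ ($D{\left(X \right)} = -123 - -5 = -123 + 5 = -118$)
$\left(-162880 + D{\left(496 \right)}\right) - 321552 = \left(-162880 - 118\right) - 321552 = -162998 - 321552 = -484550$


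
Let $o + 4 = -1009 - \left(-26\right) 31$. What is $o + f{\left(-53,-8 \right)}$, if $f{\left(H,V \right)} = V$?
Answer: $-215$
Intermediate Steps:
$o = -207$ ($o = -4 - \left(1009 - 806\right) = -4 - 203 = -207$)
$o + f{\left(-53,-8 \right)} = -207 - 8 = -215$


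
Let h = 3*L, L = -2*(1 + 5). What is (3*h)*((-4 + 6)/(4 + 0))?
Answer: -54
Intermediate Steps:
L = -12 (L = -2*6 = -12)
h = -36 (h = 3*(-12) = -36)
(3*h)*((-4 + 6)/(4 + 0)) = (3*(-36))*((-4 + 6)/(4 + 0)) = -216/4 = -108*½ = -54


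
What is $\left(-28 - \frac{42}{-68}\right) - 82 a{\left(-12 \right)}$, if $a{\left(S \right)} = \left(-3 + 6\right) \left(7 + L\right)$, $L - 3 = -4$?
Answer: $- \frac{51115}{34} \approx -1503.4$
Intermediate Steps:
$L = -1$ ($L = 3 - 4 = -1$)
$a{\left(S \right)} = 18$ ($a{\left(S \right)} = \left(-3 + 6\right) \left(7 - 1\right) = 3 \cdot 6 = 18$)
$\left(-28 - \frac{42}{-68}\right) - 82 a{\left(-12 \right)} = \left(-28 - \frac{42}{-68}\right) - 1476 = \left(-28 - 42 \left(- \frac{1}{68}\right)\right) - 1476 = \left(-28 - - \frac{21}{34}\right) - 1476 = \left(-28 + \frac{21}{34}\right) - 1476 = - \frac{931}{34} - 1476 = - \frac{51115}{34}$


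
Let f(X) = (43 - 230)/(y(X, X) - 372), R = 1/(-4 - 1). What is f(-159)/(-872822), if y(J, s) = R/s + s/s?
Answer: -148665/257433611968 ≈ -5.7749e-7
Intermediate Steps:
R = -⅕ (R = 1/(-5) = -⅕ ≈ -0.20000)
y(J, s) = 1 - 1/(5*s) (y(J, s) = -1/(5*s) + s/s = -1/(5*s) + 1 = 1 - 1/(5*s))
f(X) = -187/(-372 + (-⅕ + X)/X) (f(X) = (43 - 230)/((-⅕ + X)/X - 372) = -187/(-372 + (-⅕ + X)/X))
f(-159)/(-872822) = (935*(-159)/(1 + 1855*(-159)))/(-872822) = (935*(-159)/(1 - 294945))*(-1/872822) = (935*(-159)/(-294944))*(-1/872822) = (935*(-159)*(-1/294944))*(-1/872822) = (148665/294944)*(-1/872822) = -148665/257433611968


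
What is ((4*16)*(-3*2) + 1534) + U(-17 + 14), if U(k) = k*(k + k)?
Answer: 1168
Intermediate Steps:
U(k) = 2*k**2 (U(k) = k*(2*k) = 2*k**2)
((4*16)*(-3*2) + 1534) + U(-17 + 14) = ((4*16)*(-3*2) + 1534) + 2*(-17 + 14)**2 = (64*(-6) + 1534) + 2*(-3)**2 = (-384 + 1534) + 2*9 = 1150 + 18 = 1168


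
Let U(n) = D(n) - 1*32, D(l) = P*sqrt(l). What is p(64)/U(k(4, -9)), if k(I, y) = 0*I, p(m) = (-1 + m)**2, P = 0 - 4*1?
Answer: -3969/32 ≈ -124.03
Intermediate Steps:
P = -4 (P = 0 - 4 = -4)
k(I, y) = 0
D(l) = -4*sqrt(l)
U(n) = -32 - 4*sqrt(n) (U(n) = -4*sqrt(n) - 1*32 = -4*sqrt(n) - 32 = -32 - 4*sqrt(n))
p(64)/U(k(4, -9)) = (-1 + 64)**2/(-32 - 4*sqrt(0)) = 63**2/(-32 - 4*0) = 3969/(-32 + 0) = 3969/(-32) = 3969*(-1/32) = -3969/32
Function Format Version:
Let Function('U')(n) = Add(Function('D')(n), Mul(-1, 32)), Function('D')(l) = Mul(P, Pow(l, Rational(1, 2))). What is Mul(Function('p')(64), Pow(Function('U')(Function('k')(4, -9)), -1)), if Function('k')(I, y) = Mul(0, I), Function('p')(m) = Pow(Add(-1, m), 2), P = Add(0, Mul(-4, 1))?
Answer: Rational(-3969, 32) ≈ -124.03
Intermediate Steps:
P = -4 (P = Add(0, -4) = -4)
Function('k')(I, y) = 0
Function('D')(l) = Mul(-4, Pow(l, Rational(1, 2)))
Function('U')(n) = Add(-32, Mul(-4, Pow(n, Rational(1, 2)))) (Function('U')(n) = Add(Mul(-4, Pow(n, Rational(1, 2))), Mul(-1, 32)) = Add(Mul(-4, Pow(n, Rational(1, 2))), -32) = Add(-32, Mul(-4, Pow(n, Rational(1, 2)))))
Mul(Function('p')(64), Pow(Function('U')(Function('k')(4, -9)), -1)) = Mul(Pow(Add(-1, 64), 2), Pow(Add(-32, Mul(-4, Pow(0, Rational(1, 2)))), -1)) = Mul(Pow(63, 2), Pow(Add(-32, Mul(-4, 0)), -1)) = Mul(3969, Pow(Add(-32, 0), -1)) = Mul(3969, Pow(-32, -1)) = Mul(3969, Rational(-1, 32)) = Rational(-3969, 32)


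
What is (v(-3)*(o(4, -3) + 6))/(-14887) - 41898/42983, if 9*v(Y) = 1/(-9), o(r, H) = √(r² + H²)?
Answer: -50522104793/51830921601 ≈ -0.97475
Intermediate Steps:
o(r, H) = √(H² + r²)
v(Y) = -1/81 (v(Y) = (⅑)/(-9) = (⅑)*(-⅑) = -1/81)
(v(-3)*(o(4, -3) + 6))/(-14887) - 41898/42983 = -(√((-3)² + 4²) + 6)/81/(-14887) - 41898/42983 = -(√(9 + 16) + 6)/81*(-1/14887) - 41898*1/42983 = -(√25 + 6)/81*(-1/14887) - 41898/42983 = -(5 + 6)/81*(-1/14887) - 41898/42983 = -1/81*11*(-1/14887) - 41898/42983 = -11/81*(-1/14887) - 41898/42983 = 11/1205847 - 41898/42983 = -50522104793/51830921601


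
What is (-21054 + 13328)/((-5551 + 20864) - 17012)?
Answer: 7726/1699 ≈ 4.5474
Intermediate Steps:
(-21054 + 13328)/((-5551 + 20864) - 17012) = -7726/(15313 - 17012) = -7726/(-1699) = -7726*(-1/1699) = 7726/1699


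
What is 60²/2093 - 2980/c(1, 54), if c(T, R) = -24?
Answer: 1580885/12558 ≈ 125.89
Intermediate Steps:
60²/2093 - 2980/c(1, 54) = 60²/2093 - 2980/(-24) = 3600*(1/2093) - 2980*(-1/24) = 3600/2093 + 745/6 = 1580885/12558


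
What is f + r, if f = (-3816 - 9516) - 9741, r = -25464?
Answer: -48537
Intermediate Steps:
f = -23073 (f = -13332 - 9741 = -23073)
f + r = -23073 - 25464 = -48537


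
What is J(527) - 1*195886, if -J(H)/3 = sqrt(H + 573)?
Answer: -195886 - 30*sqrt(11) ≈ -1.9599e+5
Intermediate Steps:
J(H) = -3*sqrt(573 + H) (J(H) = -3*sqrt(H + 573) = -3*sqrt(573 + H))
J(527) - 1*195886 = -3*sqrt(573 + 527) - 1*195886 = -30*sqrt(11) - 195886 = -195886 - 30*sqrt(11)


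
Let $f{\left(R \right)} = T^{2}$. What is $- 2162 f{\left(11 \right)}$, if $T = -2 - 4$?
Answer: $-77832$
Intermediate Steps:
$T = -6$ ($T = -2 - 4 = -6$)
$f{\left(R \right)} = 36$ ($f{\left(R \right)} = \left(-6\right)^{2} = 36$)
$- 2162 f{\left(11 \right)} = \left(-2162\right) 36 = -77832$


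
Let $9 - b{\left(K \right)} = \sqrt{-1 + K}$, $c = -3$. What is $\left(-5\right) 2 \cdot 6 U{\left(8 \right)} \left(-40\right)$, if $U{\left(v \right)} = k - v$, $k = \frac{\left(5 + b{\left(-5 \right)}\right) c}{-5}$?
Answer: $960 - 1440 i \sqrt{6} \approx 960.0 - 3527.3 i$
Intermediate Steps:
$b{\left(K \right)} = 9 - \sqrt{-1 + K}$
$k = \frac{42}{5} - \frac{3 i \sqrt{6}}{5}$ ($k = \frac{\left(5 + \left(9 - \sqrt{-1 - 5}\right)\right) \left(-3\right)}{-5} = \left(5 + \left(9 - \sqrt{-6}\right)\right) \left(-3\right) \left(- \frac{1}{5}\right) = \left(5 + \left(9 - i \sqrt{6}\right)\right) \left(-3\right) \left(- \frac{1}{5}\right) = \left(14 - i \sqrt{6}\right) \left(-3\right) \left(- \frac{1}{5}\right) = \left(-42 + 3 i \sqrt{6}\right) \left(- \frac{1}{5}\right) = \frac{42}{5} - \frac{3 i \sqrt{6}}{5} \approx 8.4 - 1.4697 i$)
$U{\left(v \right)} = \frac{42}{5} - v - \frac{3 i \sqrt{6}}{5}$ ($U{\left(v \right)} = \left(\frac{42}{5} - \frac{3 i \sqrt{6}}{5}\right) - v = \frac{42}{5} - v - \frac{3 i \sqrt{6}}{5}$)
$\left(-5\right) 2 \cdot 6 U{\left(8 \right)} \left(-40\right) = \left(-5\right) 2 \cdot 6 \left(\frac{42}{5} - 8 - \frac{3 i \sqrt{6}}{5}\right) \left(-40\right) = \left(-10\right) 6 \left(\frac{42}{5} - 8 - \frac{3 i \sqrt{6}}{5}\right) \left(-40\right) = - 60 \left(\frac{2}{5} - \frac{3 i \sqrt{6}}{5}\right) \left(-40\right) = \left(-24 + 36 i \sqrt{6}\right) \left(-40\right) = 960 - 1440 i \sqrt{6}$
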